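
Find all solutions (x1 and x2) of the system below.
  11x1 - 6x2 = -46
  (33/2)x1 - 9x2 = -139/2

no solution

Row-reduce:
R1 ← R1 / (11).
R2 ← R2 − 33/2·R1.
Row 2 reduces to 0 = -1/2, a contradiction. The system is inconsistent.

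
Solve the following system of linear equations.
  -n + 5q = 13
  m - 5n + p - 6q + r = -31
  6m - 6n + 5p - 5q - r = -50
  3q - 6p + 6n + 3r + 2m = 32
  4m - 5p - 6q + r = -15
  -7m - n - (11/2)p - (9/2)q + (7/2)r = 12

Row-reduce:
Swap R1 and R2.
R3 ← R3 − 6·R1.
R4 ← R4 − 2·R1.
R5 ← R5 − 4·R1.
R6 ← R6 + 7·R1.
R2 ← R2 / (-1).
R1 ← R1 + 5·R2.
R3 ← R3 − 24·R2.
R4 ← R4 − 16·R2.
R5 ← R5 − 20·R2.
R6 ← R6 + 36·R2.
R3 ← R3 / (-1).
R1 ← R1 − 1·R3.
R4 ← R4 + 8·R3.
R5 ← R5 + 9·R3.
R6 ← R6 − 3/2·R3.
R4 ← R4 / (-1113).
R1 ← R1 − 120·R4.
R2 ← R2 + 5·R4.
R3 ← R3 + 151·R4.
R5 ← R5 + 1241·R4.
R5 ← R5 / (-1319/371).
R1 ← R1 − 54/371·R5.
R2 ← R2 + 95/371·R5.
R3 ← R3 + 272/371·R5.
R4 ← R4 + 19/371·R5.
Row 6 reduces to 0 = -1, a contradiction. The system is inconsistent.

no solution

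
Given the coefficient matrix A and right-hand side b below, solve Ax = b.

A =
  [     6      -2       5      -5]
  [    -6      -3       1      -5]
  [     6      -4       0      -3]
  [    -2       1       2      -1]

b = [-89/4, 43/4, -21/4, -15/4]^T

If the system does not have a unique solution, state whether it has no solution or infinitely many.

x_1 = -2, x_2 = -3, x_3 = -3/2, x_4 = 7/4

Row-reduce the augmented matrix:
R1 ← R1 / (6).
R2 ← R2 + 6·R1.
R3 ← R3 − 6·R1.
R4 ← R4 + 2·R1.
R2 ← R2 / (-5).
R1 ← R1 + 1/3·R2.
R3 ← R3 + 2·R2.
R4 ← R4 − 1/3·R2.
R3 ← R3 / (-37/5).
R1 ← R1 − 13/30·R3.
R2 ← R2 + 6/5·R3.
R4 ← R4 − 61/15·R3.
R4 ← R4 / (-4/111).
R1 ← R1 − 41/222·R4.
R2 ← R2 − 38/37·R4.
R3 ← R3 + 30/37·R4.
Reading off the reduced rows gives x_1 = -2, x_2 = -3, x_3 = -3/2, x_4 = 7/4.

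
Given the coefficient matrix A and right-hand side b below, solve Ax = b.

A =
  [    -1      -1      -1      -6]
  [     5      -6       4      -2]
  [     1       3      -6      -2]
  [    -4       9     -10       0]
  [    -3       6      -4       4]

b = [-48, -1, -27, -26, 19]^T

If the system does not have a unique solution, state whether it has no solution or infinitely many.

x_1 = 3, x_2 = 4, x_3 = 5, x_4 = 6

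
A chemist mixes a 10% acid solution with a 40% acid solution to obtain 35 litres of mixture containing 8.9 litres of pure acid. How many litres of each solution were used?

litres of solution A: 17, litres of solution B: 18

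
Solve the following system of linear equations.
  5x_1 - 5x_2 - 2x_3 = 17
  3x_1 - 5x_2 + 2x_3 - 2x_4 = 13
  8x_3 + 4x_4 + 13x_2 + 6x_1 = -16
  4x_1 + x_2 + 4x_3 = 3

Row-reduce:
R1 ← R1 / (5).
R2 ← R2 − 3·R1.
R3 ← R3 − 6·R1.
R4 ← R4 − 4·R1.
R2 ← R2 / (-2).
R1 ← R1 + 1·R2.
R3 ← R3 − 19·R2.
R4 ← R4 − 5·R2.
R3 ← R3 / (204/5).
R1 ← R1 + 2·R3.
R2 ← R2 + 8/5·R3.
R4 ← R4 − 68/5·R3.
Row 4 reduces to 0 = -1/3, a contradiction. The system is inconsistent.

no solution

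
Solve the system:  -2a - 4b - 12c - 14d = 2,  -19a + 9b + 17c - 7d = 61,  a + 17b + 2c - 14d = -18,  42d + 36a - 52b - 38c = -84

no solution

Row-reduce:
R1 ← R1 / (-2).
R2 ← R2 + 19·R1.
R3 ← R3 − 1·R1.
R4 ← R4 − 36·R1.
R2 ← R2 / (47).
R1 ← R1 − 2·R2.
R3 ← R3 − 15·R2.
R4 ← R4 + 124·R2.
R3 ← R3 / (-2153/47).
R1 ← R1 − 20/47·R3.
R2 ← R2 − 131/47·R3.
R4 ← R4 − 4306/47·R3.
Row 4 reduces to 0 = 2, a contradiction. The system is inconsistent.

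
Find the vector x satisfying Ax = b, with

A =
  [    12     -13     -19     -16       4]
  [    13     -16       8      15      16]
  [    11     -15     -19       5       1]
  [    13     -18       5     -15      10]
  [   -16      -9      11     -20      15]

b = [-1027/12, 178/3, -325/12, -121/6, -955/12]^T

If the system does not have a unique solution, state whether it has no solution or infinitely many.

x_1 = 2, x_2 = 1/4, x_3 = 3, x_4 = 8/3, x_5 = -5/3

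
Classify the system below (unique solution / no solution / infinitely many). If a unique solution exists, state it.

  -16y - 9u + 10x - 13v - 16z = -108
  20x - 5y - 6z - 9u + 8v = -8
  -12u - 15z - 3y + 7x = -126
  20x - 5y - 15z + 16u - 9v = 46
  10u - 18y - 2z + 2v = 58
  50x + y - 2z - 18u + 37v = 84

Row-reduce the augmented matrix:
R1 ← R1 / (10).
R2 ← R2 − 20·R1.
R3 ← R3 − 7·R1.
R4 ← R4 − 20·R1.
R6 ← R6 − 50·R1.
R2 ← R2 / (27).
R1 ← R1 + 8/5·R2.
R3 ← R3 − 41/5·R2.
R4 ← R4 − 27·R2.
R5 ← R5 + 18·R2.
R6 ← R6 − 81·R2.
R3 ← R3 / (-1579/135).
R1 ← R1 + 8/135·R3.
R2 ← R2 − 26/27·R3.
R4 ← R4 + 9·R3.
R5 ← R5 − 46/3·R3.
R4 ← R4 / (99443/3158).
R1 ← R1 + 1023/3158·R4.
R2 ← R2 + 570/1579·R4.
R3 ← R3 − 2277/3158·R4.
R5 ← R5 − 7807/1579·R4.
R5 ← R5 / (2543818/99443).
R1 ← R1 − 55275/99443·R5.
R2 ← R2 − 96883/99443·R5.
R3 ← R3 − 46984/99443·R5.
R4 ← R4 + 50707/99443·R5.
R6 reduces to 0 = 0, so the extra equation is consistent.
Reading off the reduced rows gives x = 3, y = -1, z = 6, u = 5, v = 1.

x = 3, y = -1, z = 6, u = 5, v = 1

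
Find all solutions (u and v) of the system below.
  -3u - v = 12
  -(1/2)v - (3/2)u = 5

no solution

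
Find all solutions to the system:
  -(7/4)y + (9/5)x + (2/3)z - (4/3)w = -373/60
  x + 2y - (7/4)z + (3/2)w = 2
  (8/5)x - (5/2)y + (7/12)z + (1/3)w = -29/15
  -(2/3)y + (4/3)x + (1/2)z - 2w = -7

infinitely many solutions

Row-reduce:
R1 ← R1 / (9/5).
R2 ← R2 − 1·R1.
R3 ← R3 − 8/5·R1.
R4 ← R4 − 4/3·R1.
R2 ← R2 / (107/36).
R1 ← R1 + 35/36·R2.
R3 ← R3 + 17/18·R2.
R4 ← R4 − 17/27·R2.
R3 ← R3 / (-877/1284).
R1 ← R1 + 415/1284·R3.
R2 ← R2 + 229/321·R3.
R4 ← R4 − 877/1926·R3.
Rank is 3 with 4 unknowns, leaving w free.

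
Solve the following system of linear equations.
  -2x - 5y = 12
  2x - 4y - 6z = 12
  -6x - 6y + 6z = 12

infinitely many solutions

Row-reduce:
R1 ← R1 / (-2).
R2 ← R2 − 2·R1.
R3 ← R3 + 6·R1.
R2 ← R2 / (-9).
R1 ← R1 − 5/2·R2.
R3 ← R3 − 9·R2.
Rank is 2 with 3 unknowns, leaving z free.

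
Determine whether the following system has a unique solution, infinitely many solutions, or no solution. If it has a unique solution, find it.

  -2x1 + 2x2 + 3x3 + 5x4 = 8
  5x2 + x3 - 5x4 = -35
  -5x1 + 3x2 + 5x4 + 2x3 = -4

infinitely many solutions

Row-reduce:
R1 ← R1 / (-2).
R3 ← R3 + 5·R1.
R2 ← R2 / (5).
R1 ← R1 + 1·R2.
R3 ← R3 + 2·R2.
R3 ← R3 / (-51/10).
R1 ← R1 + 13/10·R3.
R2 ← R2 − 1/5·R3.
Rank is 3 with 4 unknowns, leaving x4 free.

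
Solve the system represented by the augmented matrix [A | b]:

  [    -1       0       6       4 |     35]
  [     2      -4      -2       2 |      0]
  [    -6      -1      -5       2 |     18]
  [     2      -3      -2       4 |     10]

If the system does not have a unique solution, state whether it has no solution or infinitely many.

x_1 = -3, x_2 = 0, x_3 = 2, x_4 = 5

Row-reduce the augmented matrix:
R1 ← R1 / (-1).
R2 ← R2 − 2·R1.
R3 ← R3 + 6·R1.
R4 ← R4 − 2·R1.
R2 ← R2 / (-4).
R3 ← R3 + 1·R2.
R4 ← R4 + 3·R2.
R3 ← R3 / (-87/2).
R1 ← R1 + 6·R3.
R2 ← R2 + 5/2·R3.
R4 ← R4 − 5/2·R3.
R4 ← R4 / (269/87).
R1 ← R1 + 18/29·R4.
R2 ← R2 + 95/87·R4.
R3 ← R3 − 49/87·R4.
Reading off the reduced rows gives x_1 = -3, x_2 = 0, x_3 = 2, x_4 = 5.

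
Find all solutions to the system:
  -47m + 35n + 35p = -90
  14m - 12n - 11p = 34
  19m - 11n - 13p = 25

no solution

Row-reduce:
R1 ← R1 / (-47).
R2 ← R2 − 14·R1.
R3 ← R3 − 19·R1.
R2 ← R2 / (-74/47).
R1 ← R1 + 35/47·R2.
R3 ← R3 − 148/47·R2.
Row 3 reduces to 0 = 3, a contradiction. The system is inconsistent.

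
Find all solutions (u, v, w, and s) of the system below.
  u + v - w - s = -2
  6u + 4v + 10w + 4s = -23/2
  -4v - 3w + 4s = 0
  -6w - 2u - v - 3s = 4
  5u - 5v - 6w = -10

no solution

Row-reduce:
R2 ← R2 − 6·R1.
R4 ← R4 + 2·R1.
R5 ← R5 − 5·R1.
R2 ← R2 / (-2).
R1 ← R1 − 1·R2.
R3 ← R3 + 4·R2.
R4 ← R4 − 1·R2.
R5 ← R5 + 10·R2.
R3 ← R3 / (-35).
R1 ← R1 − 7·R3.
R2 ← R2 + 8·R3.
R5 ← R5 + 81·R3.
Swap R4 and R5.
R4 ← R4 / (-279/35).
R1 ← R1 − 4/5·R4.
R2 ← R2 + 47/35·R4.
R3 ← R3 − 16/35·R4.
Row 5 reduces to 0 = 1/4, a contradiction. The system is inconsistent.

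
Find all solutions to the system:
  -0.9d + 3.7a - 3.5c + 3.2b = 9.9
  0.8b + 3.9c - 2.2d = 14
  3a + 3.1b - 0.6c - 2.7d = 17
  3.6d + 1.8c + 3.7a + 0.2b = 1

a = 0, b = 5, c = 2, d = -1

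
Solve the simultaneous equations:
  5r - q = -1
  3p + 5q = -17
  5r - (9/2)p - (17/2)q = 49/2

infinitely many solutions

Row-reduce:
Swap R1 and R2.
R1 ← R1 / (3).
R3 ← R3 + 9/2·R1.
R2 ← R2 / (-1).
R1 ← R1 − 5/3·R2.
R3 ← R3 + 1·R2.
Rank is 2 with 3 unknowns, leaving r free.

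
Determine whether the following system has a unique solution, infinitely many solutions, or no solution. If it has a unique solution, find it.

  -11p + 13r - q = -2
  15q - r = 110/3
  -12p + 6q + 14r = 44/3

Row-reduce the augmented matrix:
R1 ← R1 / (-11).
R3 ← R3 + 12·R1.
R2 ← R2 / (15).
R1 ← R1 − 1/11·R2.
R3 ← R3 − 78/11·R2.
R3 ← R3 / (16/55).
R1 ← R1 + 194/165·R3.
R2 ← R2 + 1/15·R3.
Reading off the reduced rows gives p = -2, q = 7/3, r = -5/3.

p = -2, q = 7/3, r = -5/3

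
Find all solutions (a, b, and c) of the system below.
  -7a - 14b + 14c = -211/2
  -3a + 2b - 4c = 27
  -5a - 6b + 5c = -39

Row-reduce:
R1 ← R1 / (-7).
R2 ← R2 + 3·R1.
R3 ← R3 + 5·R1.
R2 ← R2 / (8).
R1 ← R1 − 2·R2.
R3 ← R3 − 4·R2.
Row 3 reduces to 0 = 1/4, a contradiction. The system is inconsistent.

no solution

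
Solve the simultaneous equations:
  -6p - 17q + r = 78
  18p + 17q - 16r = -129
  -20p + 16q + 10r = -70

Row-reduce the augmented matrix:
R1 ← R1 / (-6).
R2 ← R2 − 18·R1.
R3 ← R3 + 20·R1.
R2 ← R2 / (-34).
R1 ← R1 − 17/6·R2.
R3 ← R3 − 218/3·R2.
R3 ← R3 / (-359/17).
R1 ← R1 + 5/4·R3.
R2 ← R2 − 13/34·R3.
Reading off the reduced rows gives p = 2, q = -5, r = 5.

p = 2, q = -5, r = 5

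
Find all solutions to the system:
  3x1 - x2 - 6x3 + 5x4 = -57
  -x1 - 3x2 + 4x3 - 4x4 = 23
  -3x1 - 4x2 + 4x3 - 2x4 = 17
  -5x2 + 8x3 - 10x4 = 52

Row-reduce:
R1 ← R1 / (3).
R2 ← R2 + 1·R1.
R3 ← R3 + 3·R1.
R2 ← R2 / (-10/3).
R1 ← R1 + 1/3·R2.
R3 ← R3 + 5·R2.
R4 ← R4 + 5·R2.
R3 ← R3 / (-5).
R1 ← R1 + 11/5·R3.
R2 ← R2 + 3/5·R3.
R4 ← R4 − 5·R3.
Rank is 3 with 4 unknowns, leaving x4 free.

infinitely many solutions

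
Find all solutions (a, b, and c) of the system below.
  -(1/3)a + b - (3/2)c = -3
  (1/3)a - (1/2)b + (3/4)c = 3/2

infinitely many solutions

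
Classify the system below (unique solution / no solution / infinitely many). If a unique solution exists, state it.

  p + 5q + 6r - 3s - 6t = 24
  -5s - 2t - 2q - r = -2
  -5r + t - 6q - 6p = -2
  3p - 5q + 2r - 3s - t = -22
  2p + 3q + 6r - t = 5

Row-reduce the augmented matrix:
R3 ← R3 + 6·R1.
R4 ← R4 − 3·R1.
R5 ← R5 − 2·R1.
R2 ← R2 / (-2).
R1 ← R1 − 5·R2.
R3 ← R3 − 24·R2.
R4 ← R4 + 20·R2.
R5 ← R5 + 7·R2.
R3 ← R3 / (19).
R1 ← R1 − 7/2·R3.
R2 ← R2 − 1/2·R3.
R4 ← R4 + 6·R3.
R5 ← R5 + 5/2·R3.
R4 ← R4 / (596/19).
R1 ← R1 + 43/38·R4.
R2 ← R2 − 173/38·R4.
R3 ← R3 + 78/19·R4.
R5 ← R5 − 503/38·R4.
R5 ← R5 / (2963/1192).
R1 ← R1 − 633/1192·R5.
R2 ← R2 + 135/1192·R5.
R3 ← R3 + 209/298·R5.
R4 ← R4 − 349/596·R5.
Reading off the reduced rows gives p = -3, q = 3, r = 0, s = 0, t = -2.

p = -3, q = 3, r = 0, s = 0, t = -2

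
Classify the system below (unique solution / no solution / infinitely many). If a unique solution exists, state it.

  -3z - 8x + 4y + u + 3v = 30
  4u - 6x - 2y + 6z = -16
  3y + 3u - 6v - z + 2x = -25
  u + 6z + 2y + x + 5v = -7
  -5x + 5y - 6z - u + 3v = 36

Row-reduce:
R1 ← R1 / (-8).
R2 ← R2 + 6·R1.
R3 ← R3 − 2·R1.
R4 ← R4 − 1·R1.
R5 ← R5 + 5·R1.
R2 ← R2 / (-5).
R1 ← R1 + 1/2·R2.
R3 ← R3 − 4·R2.
R4 ← R4 − 5/2·R2.
R5 ← R5 − 5/2·R2.
R3 ← R3 / (97/20).
R1 ← R1 + 9/20·R3.
R2 ← R2 + 33/20·R3.
R4 ← R4 − 39/4·R3.
R4 ← R4 / (-874/97).
R1 ← R1 − 9/97·R4.
R2 ← R2 − 130/97·R4.
R3 ← R3 − 117/97·R4.
Row 5 reduces to 0 = -2, a contradiction. The system is inconsistent.

no solution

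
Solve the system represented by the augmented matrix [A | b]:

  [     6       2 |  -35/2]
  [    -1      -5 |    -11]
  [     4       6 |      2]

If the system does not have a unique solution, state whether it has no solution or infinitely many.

Row-reduce:
R1 ← R1 / (6).
R2 ← R2 + 1·R1.
R3 ← R3 − 4·R1.
R2 ← R2 / (-14/3).
R1 ← R1 − 1/3·R2.
R3 ← R3 − 14/3·R2.
Row 3 reduces to 0 = -1/4, a contradiction. The system is inconsistent.

no solution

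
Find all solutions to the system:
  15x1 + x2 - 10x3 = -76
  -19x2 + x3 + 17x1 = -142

Row-reduce:
R1 ← R1 / (15).
R2 ← R2 − 17·R1.
R2 ← R2 / (-302/15).
R1 ← R1 − 1/15·R2.
Rank is 2 with 3 unknowns, leaving x3 free.

infinitely many solutions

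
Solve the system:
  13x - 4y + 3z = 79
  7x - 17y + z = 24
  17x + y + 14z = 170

x = 5, y = 1, z = 6

Row-reduce the augmented matrix:
R1 ← R1 / (13).
R2 ← R2 − 7·R1.
R3 ← R3 − 17·R1.
R2 ← R2 / (-193/13).
R1 ← R1 + 4/13·R2.
R3 ← R3 − 81/13·R2.
R3 ← R3 / (1895/193).
R1 ← R1 − 47/193·R3.
R2 ← R2 − 8/193·R3.
Reading off the reduced rows gives x = 5, y = 1, z = 6.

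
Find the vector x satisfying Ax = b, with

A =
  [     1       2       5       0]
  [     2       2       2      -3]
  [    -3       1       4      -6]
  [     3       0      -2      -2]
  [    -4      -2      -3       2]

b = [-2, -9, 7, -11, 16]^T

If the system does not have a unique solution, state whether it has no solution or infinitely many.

Row-reduce:
R2 ← R2 − 2·R1.
R3 ← R3 + 3·R1.
R4 ← R4 − 3·R1.
R5 ← R5 + 4·R1.
R2 ← R2 / (-2).
R1 ← R1 − 2·R2.
R3 ← R3 − 7·R2.
R4 ← R4 + 6·R2.
R5 ← R5 − 6·R2.
R3 ← R3 / (-9).
R1 ← R1 + 3·R3.
R2 ← R2 − 4·R3.
R4 ← R4 − 7·R3.
R5 ← R5 + 7·R3.
R4 ← R4 / (-35/6).
R1 ← R1 − 5/2·R4.
R2 ← R2 + 35/6·R4.
R3 ← R3 − 11/6·R4.
R5 ← R5 − 35/6·R4.
Row 5 reduces to 0 = 3, a contradiction. The system is inconsistent.

no solution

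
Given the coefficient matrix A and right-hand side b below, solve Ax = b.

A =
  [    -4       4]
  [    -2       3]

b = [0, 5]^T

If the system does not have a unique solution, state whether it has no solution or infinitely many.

Row-reduce the augmented matrix:
R1 ← R1 / (-4).
R2 ← R2 + 2·R1.
R1 ← R1 + 1·R2.
Reading off the reduced rows gives x_1 = 5, x_2 = 5.

x_1 = 5, x_2 = 5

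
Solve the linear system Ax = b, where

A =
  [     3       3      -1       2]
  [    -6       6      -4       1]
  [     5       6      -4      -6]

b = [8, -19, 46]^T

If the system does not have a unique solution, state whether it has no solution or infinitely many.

infinitely many solutions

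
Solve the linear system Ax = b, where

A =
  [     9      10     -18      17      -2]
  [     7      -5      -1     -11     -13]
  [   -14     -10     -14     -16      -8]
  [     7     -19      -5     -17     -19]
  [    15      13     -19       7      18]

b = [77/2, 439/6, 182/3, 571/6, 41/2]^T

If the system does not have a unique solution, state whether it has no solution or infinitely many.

x_1 = 5/3, x_2 = 3/2, x_3 = -5/2, x_4 = -5/2, x_5 = -3

Row-reduce the augmented matrix:
R1 ← R1 / (9).
R2 ← R2 − 7·R1.
R3 ← R3 + 14·R1.
R4 ← R4 − 7·R1.
R5 ← R5 − 15·R1.
R2 ← R2 / (-115/9).
R1 ← R1 − 10/9·R2.
R3 ← R3 − 50/9·R2.
R4 ← R4 + 241/9·R2.
R5 ← R5 + 11/3·R2.
R3 ← R3 / (-836/23).
R1 ← R1 + 20/23·R3.
R2 ← R2 + 117/115·R3.
R4 ← R4 + 2098/115·R3.
R5 ← R5 − 836/115·R3.
R4 ← R4 / (21509/1045).
R1 ← R1 + 45/209·R4.
R2 ← R2 − 3967/2090·R4.
R3 ← R3 − 1/418·R4.
R5 ← R5 + 72/5·R4.
R5 ← R5 / (680195/21509).
R1 ← R1 + 14619/21509·R5.
R2 ← R2 + 36/21509·R5.
R3 ← R3 − 9483/21509·R5.
R4 ← R4 − 15271/21509·R5.
Reading off the reduced rows gives x_1 = 5/3, x_2 = 3/2, x_3 = -5/2, x_4 = -5/2, x_5 = -3.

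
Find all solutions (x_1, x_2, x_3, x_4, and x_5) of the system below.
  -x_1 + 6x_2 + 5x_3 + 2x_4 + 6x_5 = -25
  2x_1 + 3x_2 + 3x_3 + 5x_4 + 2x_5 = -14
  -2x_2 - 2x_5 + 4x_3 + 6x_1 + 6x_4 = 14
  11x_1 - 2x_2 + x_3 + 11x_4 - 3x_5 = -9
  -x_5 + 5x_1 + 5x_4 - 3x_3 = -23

Row-reduce:
R1 ← R1 / (-1).
R2 ← R2 − 2·R1.
R3 ← R3 − 6·R1.
R4 ← R4 − 11·R1.
R5 ← R5 − 5·R1.
R2 ← R2 / (15).
R1 ← R1 + 6·R2.
R3 ← R3 − 34·R2.
R4 ← R4 − 64·R2.
R5 ← R5 − 30·R2.
R3 ← R3 / (68/15).
R1 ← R1 − 1/5·R3.
R2 ← R2 − 13/15·R3.
R4 ← R4 − 8/15·R3.
R5 ← R5 + 4·R3.
R4 ← R4 / (-87/17).
R1 ← R1 − 29/17·R4.
R2 ← R2 − 18/17·R4.
R3 ← R3 + 9/17·R4.
R5 ← R5 + 87/17·R4.
Rank is 4 with 5 unknowns, leaving x_5 free.

infinitely many solutions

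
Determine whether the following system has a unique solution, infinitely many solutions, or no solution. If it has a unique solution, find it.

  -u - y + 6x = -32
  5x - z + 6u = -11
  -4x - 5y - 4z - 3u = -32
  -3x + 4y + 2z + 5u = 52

x = -4, y = 6, z = 3, u = 2

Row-reduce the augmented matrix:
R1 ← R1 / (6).
R2 ← R2 − 5·R1.
R3 ← R3 + 4·R1.
R4 ← R4 + 3·R1.
R2 ← R2 / (5/6).
R1 ← R1 + 1/6·R2.
R3 ← R3 + 17/3·R2.
R4 ← R4 − 7/2·R2.
R3 ← R3 / (-54/5).
R1 ← R1 + 1/5·R3.
R2 ← R2 + 6/5·R3.
R4 ← R4 − 31/5·R3.
R4 ← R4 / (10/27).
R1 ← R1 − 11/27·R4.
R2 ← R2 − 31/9·R4.
R3 ← R3 + 107/27·R4.
Reading off the reduced rows gives x = -4, y = 6, z = 3, u = 2.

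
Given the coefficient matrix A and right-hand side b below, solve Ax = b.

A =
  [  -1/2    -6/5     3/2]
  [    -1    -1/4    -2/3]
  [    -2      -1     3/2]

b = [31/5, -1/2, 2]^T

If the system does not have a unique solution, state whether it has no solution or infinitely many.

x_1 = 2, x_2 = -6, x_3 = 0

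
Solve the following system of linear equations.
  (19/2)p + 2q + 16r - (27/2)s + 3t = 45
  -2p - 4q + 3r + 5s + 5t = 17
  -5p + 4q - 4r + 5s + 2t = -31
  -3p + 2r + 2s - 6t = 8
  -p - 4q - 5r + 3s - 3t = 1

no solution

Row-reduce:
R1 ← R1 / (19/2).
R2 ← R2 + 2·R1.
R3 ← R3 + 5·R1.
R4 ← R4 + 3·R1.
R5 ← R5 + 1·R1.
R2 ← R2 / (-68/19).
R1 ← R1 − 4/19·R2.
R3 ← R3 − 96/19·R2.
R4 ← R4 − 12/19·R2.
R5 ← R5 + 72/19·R2.
R3 ← R3 / (228/17).
R1 ← R1 − 35/17·R3.
R2 ← R2 + 121/68·R3.
R4 ← R4 − 139/17·R3.
R5 ← R5 + 171/17·R3.
R4 ← R4 / (-140/57).
R1 ← R1 + 82/57·R4.
R2 ← R2 + 109/228·R4.
R3 ← R3 − 4/57·R4.
Row 5 reduces to 0 = 1/4, a contradiction. The system is inconsistent.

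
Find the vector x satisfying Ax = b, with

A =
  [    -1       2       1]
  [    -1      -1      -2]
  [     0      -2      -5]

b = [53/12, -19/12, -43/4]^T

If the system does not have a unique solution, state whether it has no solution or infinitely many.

Row-reduce the augmented matrix:
R1 ← R1 / (-1).
R2 ← R2 + 1·R1.
R2 ← R2 / (-3).
R1 ← R1 + 2·R2.
R3 ← R3 + 2·R2.
R3 ← R3 / (-3).
R1 ← R1 − 1·R3.
R2 ← R2 − 1·R3.
Reading off the reduced rows gives x_1 = -8/3, x_2 = -1/4, x_3 = 9/4.

x_1 = -8/3, x_2 = -1/4, x_3 = 9/4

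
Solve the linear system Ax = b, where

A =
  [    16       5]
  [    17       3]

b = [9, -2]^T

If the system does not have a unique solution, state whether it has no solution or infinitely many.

x_1 = -1, x_2 = 5

Row-reduce the augmented matrix:
R1 ← R1 / (16).
R2 ← R2 − 17·R1.
R2 ← R2 / (-37/16).
R1 ← R1 − 5/16·R2.
Reading off the reduced rows gives x_1 = -1, x_2 = 5.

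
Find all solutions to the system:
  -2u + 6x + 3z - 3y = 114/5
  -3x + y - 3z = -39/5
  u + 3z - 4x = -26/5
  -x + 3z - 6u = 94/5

Row-reduce the augmented matrix:
R1 ← R1 / (6).
R2 ← R2 + 3·R1.
R3 ← R3 + 4·R1.
R4 ← R4 + 1·R1.
R2 ← R2 / (-1/2).
R1 ← R1 + 1/2·R2.
R3 ← R3 + 2·R2.
R4 ← R4 + 1/2·R2.
R3 ← R3 / (11).
R1 ← R1 − 2·R3.
R2 ← R2 − 3·R3.
R4 ← R4 − 5·R3.
R4 ← R4 / (-7).
R2 ← R2 − 1·R4.
R3 ← R3 − 1/3·R4.
Reading off the reduced rows gives x = 1, y = -3, z = 3/5, u = -3.

x = 1, y = -3, z = 3/5, u = -3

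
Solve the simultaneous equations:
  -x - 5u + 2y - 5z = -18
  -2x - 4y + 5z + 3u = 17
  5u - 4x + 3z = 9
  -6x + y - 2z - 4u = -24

x = 1, y = -6, z = -4, u = 5

Row-reduce the augmented matrix:
R1 ← R1 / (-1).
R2 ← R2 + 2·R1.
R3 ← R3 + 4·R1.
R4 ← R4 + 6·R1.
R2 ← R2 / (-8).
R1 ← R1 + 2·R2.
R3 ← R3 + 8·R2.
R4 ← R4 + 11·R2.
R3 ← R3 / (8).
R1 ← R1 − 5/4·R3.
R2 ← R2 + 15/8·R3.
R4 ← R4 − 59/8·R3.
R4 ← R4 / (-47/16).
R1 ← R1 + 1/8·R4.
R2 ← R2 − 19/16·R4.
R3 ← R3 − 3/2·R4.
Reading off the reduced rows gives x = 1, y = -6, z = -4, u = 5.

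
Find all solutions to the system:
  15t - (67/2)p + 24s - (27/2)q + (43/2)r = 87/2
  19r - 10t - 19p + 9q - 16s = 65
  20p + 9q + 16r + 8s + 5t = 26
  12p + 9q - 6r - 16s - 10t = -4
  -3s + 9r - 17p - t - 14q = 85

no solution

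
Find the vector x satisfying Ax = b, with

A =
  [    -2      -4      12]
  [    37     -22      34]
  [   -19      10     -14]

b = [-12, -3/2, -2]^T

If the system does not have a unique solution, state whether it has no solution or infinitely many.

no solution

Row-reduce:
R1 ← R1 / (-2).
R2 ← R2 − 37·R1.
R3 ← R3 + 19·R1.
R2 ← R2 / (-96).
R1 ← R1 − 2·R2.
R3 ← R3 − 48·R2.
Row 3 reduces to 0 = 1/4, a contradiction. The system is inconsistent.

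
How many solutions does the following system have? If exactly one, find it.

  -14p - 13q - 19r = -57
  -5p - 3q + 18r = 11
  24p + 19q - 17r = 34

Row-reduce:
R1 ← R1 / (-14).
R2 ← R2 + 5·R1.
R3 ← R3 − 24·R1.
R2 ← R2 / (23/14).
R1 ← R1 − 13/14·R2.
R3 ← R3 + 23/7·R2.
Row 3 reduces to 0 = -1, a contradiction. The system is inconsistent.

no solution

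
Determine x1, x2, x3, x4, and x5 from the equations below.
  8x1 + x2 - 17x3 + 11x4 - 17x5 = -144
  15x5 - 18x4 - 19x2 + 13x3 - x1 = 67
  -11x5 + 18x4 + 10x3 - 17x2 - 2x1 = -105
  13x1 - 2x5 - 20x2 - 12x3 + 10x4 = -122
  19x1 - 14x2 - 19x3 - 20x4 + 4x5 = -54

x1 = 2, x2 = 4, x3 = 4, x4 = -1, x5 = 5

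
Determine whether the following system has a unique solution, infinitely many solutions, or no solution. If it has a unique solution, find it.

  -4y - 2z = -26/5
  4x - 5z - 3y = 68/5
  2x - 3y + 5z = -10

x = 14/5, y = 11/5, z = -9/5

Row-reduce the augmented matrix:
Swap R1 and R2.
R1 ← R1 / (4).
R3 ← R3 − 2·R1.
R2 ← R2 / (-4).
R1 ← R1 + 3/4·R2.
R3 ← R3 + 3/2·R2.
R3 ← R3 / (33/4).
R1 ← R1 + 7/8·R3.
R2 ← R2 − 1/2·R3.
Reading off the reduced rows gives x = 14/5, y = 11/5, z = -9/5.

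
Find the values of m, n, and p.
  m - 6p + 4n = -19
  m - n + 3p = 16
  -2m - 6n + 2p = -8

m = 3, n = 2, p = 5

Row-reduce the augmented matrix:
R2 ← R2 − 1·R1.
R3 ← R3 + 2·R1.
R2 ← R2 / (-5).
R1 ← R1 − 4·R2.
R3 ← R3 − 2·R2.
R3 ← R3 / (-32/5).
R1 ← R1 − 6/5·R3.
R2 ← R2 + 9/5·R3.
Reading off the reduced rows gives m = 3, n = 2, p = 5.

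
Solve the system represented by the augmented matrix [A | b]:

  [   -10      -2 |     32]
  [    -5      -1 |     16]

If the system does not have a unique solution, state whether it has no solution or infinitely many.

Row-reduce:
R1 ← R1 / (-10).
R2 ← R2 + 5·R1.
Rank is 1 with 2 unknowns, leaving x_2 free.

infinitely many solutions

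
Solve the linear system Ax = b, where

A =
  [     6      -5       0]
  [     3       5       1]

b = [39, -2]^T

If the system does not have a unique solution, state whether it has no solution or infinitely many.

infinitely many solutions

Row-reduce:
R1 ← R1 / (6).
R2 ← R2 − 3·R1.
R2 ← R2 / (15/2).
R1 ← R1 + 5/6·R2.
Rank is 2 with 3 unknowns, leaving x_3 free.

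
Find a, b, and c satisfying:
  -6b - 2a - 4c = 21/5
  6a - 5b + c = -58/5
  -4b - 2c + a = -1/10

Row-reduce the augmented matrix:
R1 ← R1 / (-2).
R2 ← R2 − 6·R1.
R3 ← R3 − 1·R1.
R2 ← R2 / (-23).
R1 ← R1 − 3·R2.
R3 ← R3 + 7·R2.
R3 ← R3 / (-15/23).
R1 ← R1 − 13/23·R3.
R2 ← R2 − 11/23·R3.
Reading off the reduced rows gives a = -1/2, b = 6/5, c = -13/5.

a = -1/2, b = 6/5, c = -13/5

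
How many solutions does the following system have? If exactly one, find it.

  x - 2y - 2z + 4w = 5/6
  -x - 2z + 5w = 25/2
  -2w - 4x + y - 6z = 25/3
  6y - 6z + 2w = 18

Row-reduce the augmented matrix:
R2 ← R2 + 1·R1.
R3 ← R3 + 4·R1.
R2 ← R2 / (-2).
R1 ← R1 + 2·R2.
R3 ← R3 + 7·R2.
R4 ← R4 − 6·R2.
Swap R3 and R4.
R3 ← R3 / (-18).
R1 ← R1 − 2·R3.
R2 ← R2 − 2·R3.
R4 ← R4 / (-35/2).
R1 ← R1 + 16/9·R4.
R2 ← R2 + 23/18·R4.
R3 ← R3 + 29/18·R4.
Reading off the reduced rows gives x = -5/2, y = 7/3, z = 0, w = 2.

x = -5/2, y = 7/3, z = 0, w = 2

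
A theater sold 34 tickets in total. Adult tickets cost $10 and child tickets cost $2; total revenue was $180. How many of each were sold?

adult tickets: 14, child tickets: 20

Let a = adult tickets, c = child tickets.
  a + c = 34
  10a + 2c = 180
From equation 1: a = 34 − c.
Substitute into equation 2 and solve: c = 20.
Then a = 14.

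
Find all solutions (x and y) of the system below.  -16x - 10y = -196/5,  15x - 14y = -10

x = 6/5, y = 2

Row-reduce the augmented matrix:
R1 ← R1 / (-16).
R2 ← R2 − 15·R1.
R2 ← R2 / (-187/8).
R1 ← R1 − 5/8·R2.
Reading off the reduced rows gives x = 6/5, y = 2.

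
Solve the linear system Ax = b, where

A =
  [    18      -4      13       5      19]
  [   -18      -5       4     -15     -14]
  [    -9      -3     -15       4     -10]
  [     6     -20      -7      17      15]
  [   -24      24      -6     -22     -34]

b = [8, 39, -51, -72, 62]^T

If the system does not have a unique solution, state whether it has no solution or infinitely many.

no solution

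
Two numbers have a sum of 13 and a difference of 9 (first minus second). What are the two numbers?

Let x = first number, y = second number.
  x + y = 13
  x - y = 9
From equation 1: x = 13 − y.
Substitute into equation 2 and solve: y = 2.
Then x = 11.

first number: 11, second number: 2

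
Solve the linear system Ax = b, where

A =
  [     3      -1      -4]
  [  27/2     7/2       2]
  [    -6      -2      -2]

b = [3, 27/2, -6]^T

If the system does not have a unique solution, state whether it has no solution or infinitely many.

infinitely many solutions

Row-reduce:
R1 ← R1 / (3).
R2 ← R2 − 27/2·R1.
R3 ← R3 + 6·R1.
R2 ← R2 / (8).
R1 ← R1 + 1/3·R2.
R3 ← R3 + 4·R2.
Rank is 2 with 3 unknowns, leaving x_3 free.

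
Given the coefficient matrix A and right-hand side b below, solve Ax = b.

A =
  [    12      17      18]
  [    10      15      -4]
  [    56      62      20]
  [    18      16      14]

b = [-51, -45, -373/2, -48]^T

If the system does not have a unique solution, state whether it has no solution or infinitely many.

no solution

Row-reduce:
R1 ← R1 / (12).
R2 ← R2 − 10·R1.
R3 ← R3 − 56·R1.
R4 ← R4 − 18·R1.
R2 ← R2 / (5/6).
R1 ← R1 − 17/12·R2.
R3 ← R3 + 52/3·R2.
R4 ← R4 + 19/2·R2.
R3 ← R3 / (-2296/5).
R1 ← R1 − 169/5·R3.
R2 ← R2 + 114/5·R3.
R4 ← R4 + 1148/5·R3.
Row 4 reduces to 0 = 1/4, a contradiction. The system is inconsistent.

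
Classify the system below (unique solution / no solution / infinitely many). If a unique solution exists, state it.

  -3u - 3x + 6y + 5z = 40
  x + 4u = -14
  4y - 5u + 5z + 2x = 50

infinitely many solutions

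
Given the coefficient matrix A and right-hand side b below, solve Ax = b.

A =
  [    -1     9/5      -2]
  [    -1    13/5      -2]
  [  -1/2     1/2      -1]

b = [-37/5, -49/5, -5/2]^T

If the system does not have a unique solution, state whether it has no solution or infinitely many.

infinitely many solutions

Row-reduce:
R1 ← R1 / (-1).
R2 ← R2 + 1·R1.
R3 ← R3 + 1/2·R1.
R2 ← R2 / (4/5).
R1 ← R1 + 9/5·R2.
R3 ← R3 + 2/5·R2.
Rank is 2 with 3 unknowns, leaving x_3 free.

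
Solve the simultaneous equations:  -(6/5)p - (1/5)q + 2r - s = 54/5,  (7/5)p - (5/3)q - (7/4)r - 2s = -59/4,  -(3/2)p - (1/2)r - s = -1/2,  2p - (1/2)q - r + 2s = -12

p = 0, q = 6, r = 5, s = -2

Row-reduce the augmented matrix:
R1 ← R1 / (-6/5).
R2 ← R2 − 7/5·R1.
R3 ← R3 + 3/2·R1.
R4 ← R4 − 2·R1.
R2 ← R2 / (-19/10).
R1 ← R1 − 1/6·R2.
R3 ← R3 − 1/4·R2.
R4 ← R4 + 5/6·R2.
R3 ← R3 / (-1333/456).
R1 ← R1 + 1105/684·R3.
R2 ← R2 + 35/114·R3.
R4 ← R4 − 1421/684·R3.
R4 ← R4 / (12827/7998).
R1 ← R1 − 2590/3999·R4.
R2 ← R2 − 2245/1333·R4.
R3 ← R3 − 76/1333·R4.
Reading off the reduced rows gives p = 0, q = 6, r = 5, s = -2.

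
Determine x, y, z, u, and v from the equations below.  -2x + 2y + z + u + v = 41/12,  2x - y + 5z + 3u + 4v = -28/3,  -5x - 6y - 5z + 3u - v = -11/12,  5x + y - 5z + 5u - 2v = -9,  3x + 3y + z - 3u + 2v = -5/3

Row-reduce the augmented matrix:
R1 ← R1 / (-2).
R2 ← R2 − 2·R1.
R3 ← R3 + 5·R1.
R4 ← R4 − 5·R1.
R5 ← R5 − 3·R1.
R1 ← R1 + 1·R2.
R3 ← R3 + 11·R2.
R4 ← R4 − 6·R2.
R5 ← R5 − 6·R2.
R3 ← R3 / (117/2).
R1 ← R1 − 11/2·R3.
R2 ← R2 − 6·R3.
R4 ← R4 + 77/2·R3.
R5 ← R5 + 67/2·R3.
R4 ← R4 / (1496/117).
R1 ← R1 + 80/117·R4.
R2 ← R2 + 22/39·R4.
R3 ← R3 − 89/117·R4.
R5 ← R5 + 2/117·R4.
R5 ← R5 / (1121/374).
R1 ← R1 + 20/187·R5.
R2 ← R2 + 3/34·R5.
R3 ← R3 − 463/748·R5.
R4 ← R4 − 257/748·R5.
Reading off the reduced rows gives x = -3/2, y = 1, z = 1/3, u = -2/3, v = -5/4.

x = -3/2, y = 1, z = 1/3, u = -2/3, v = -5/4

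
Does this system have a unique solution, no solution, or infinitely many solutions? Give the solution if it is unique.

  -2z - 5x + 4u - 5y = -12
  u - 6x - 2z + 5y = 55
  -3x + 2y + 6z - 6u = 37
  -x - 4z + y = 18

x = -5, y = 5, z = -2, u = -4

Row-reduce the augmented matrix:
R1 ← R1 / (-5).
R2 ← R2 + 6·R1.
R3 ← R3 + 3·R1.
R4 ← R4 + 1·R1.
R2 ← R2 / (11).
R1 ← R1 − 1·R2.
R3 ← R3 − 5·R2.
R4 ← R4 − 2·R2.
R3 ← R3 / (386/55).
R1 ← R1 − 4/11·R3.
R2 ← R2 − 2/55·R3.
R4 ← R4 + 202/55·R3.
R4 ← R4 / (-695/193).
R1 ← R1 + 21/193·R4.
R2 ← R2 + 60/193·R4.
R3 ← R3 + 367/386·R4.
Reading off the reduced rows gives x = -5, y = 5, z = -2, u = -4.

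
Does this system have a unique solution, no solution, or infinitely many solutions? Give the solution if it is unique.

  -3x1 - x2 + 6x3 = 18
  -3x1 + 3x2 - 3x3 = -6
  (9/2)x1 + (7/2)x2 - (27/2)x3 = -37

Row-reduce:
R1 ← R1 / (-3).
R2 ← R2 + 3·R1.
R3 ← R3 − 9/2·R1.
R2 ← R2 / (4).
R1 ← R1 − 1/3·R2.
R3 ← R3 − 2·R2.
Row 3 reduces to 0 = 2, a contradiction. The system is inconsistent.

no solution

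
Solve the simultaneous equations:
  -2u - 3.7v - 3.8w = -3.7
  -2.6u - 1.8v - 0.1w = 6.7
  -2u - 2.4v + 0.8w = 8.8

Row-reduce the augmented matrix:
R1 ← R1 / (-2).
R2 ← R2 + 13/5·R1.
R3 ← R3 + 2·R1.
R2 ← R2 / (301/100).
R1 ← R1 − 37/20·R2.
R3 ← R3 − 13/10·R2.
R3 ← R3 / (3777/1505).
R1 ← R1 + 647/602·R3.
R2 ← R2 − 484/301·R3.
Reading off the reduced rows gives u = -2, v = -1, w = 3.

u = -2, v = -1, w = 3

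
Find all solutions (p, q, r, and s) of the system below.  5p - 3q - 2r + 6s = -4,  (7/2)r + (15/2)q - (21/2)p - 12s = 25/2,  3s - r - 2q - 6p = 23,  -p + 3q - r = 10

no solution

Row-reduce:
R1 ← R1 / (5).
R2 ← R2 + 21/2·R1.
R3 ← R3 + 6·R1.
R4 ← R4 + 1·R1.
R2 ← R2 / (6/5).
R1 ← R1 + 3/5·R2.
R3 ← R3 + 28/5·R2.
R4 ← R4 − 12/5·R2.
R3 ← R3 / (-20/3).
R1 ← R1 + 3/4·R3.
R2 ← R2 + 7/12·R3.
Row 4 reduces to 0 = 1, a contradiction. The system is inconsistent.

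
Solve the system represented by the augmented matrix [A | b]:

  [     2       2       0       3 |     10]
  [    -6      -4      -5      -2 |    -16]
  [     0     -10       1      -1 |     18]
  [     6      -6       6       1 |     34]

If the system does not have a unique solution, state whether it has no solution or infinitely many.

Row-reduce:
R1 ← R1 / (2).
R2 ← R2 + 6·R1.
R4 ← R4 − 6·R1.
R2 ← R2 / (2).
R1 ← R1 − 1·R2.
R3 ← R3 + 10·R2.
R4 ← R4 + 12·R2.
R3 ← R3 / (-24).
R1 ← R1 − 5/2·R3.
R2 ← R2 + 5/2·R3.
R4 ← R4 + 24·R3.
Rank is 3 with 4 unknowns, leaving x_4 free.

infinitely many solutions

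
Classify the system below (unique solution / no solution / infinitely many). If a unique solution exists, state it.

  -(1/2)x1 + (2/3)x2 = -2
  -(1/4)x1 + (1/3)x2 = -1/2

Row-reduce:
R1 ← R1 / (-1/2).
R2 ← R2 + 1/4·R1.
Row 2 reduces to 0 = 1/2, a contradiction. The system is inconsistent.

no solution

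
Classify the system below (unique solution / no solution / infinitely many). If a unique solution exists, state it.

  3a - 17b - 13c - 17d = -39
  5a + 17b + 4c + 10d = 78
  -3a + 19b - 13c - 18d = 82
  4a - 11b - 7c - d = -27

a = 4, b = 4, c = 0, d = -1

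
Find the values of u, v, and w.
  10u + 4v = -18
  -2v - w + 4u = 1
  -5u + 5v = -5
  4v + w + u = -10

Row-reduce the augmented matrix:
R1 ← R1 / (10).
R2 ← R2 − 4·R1.
R3 ← R3 + 5·R1.
R4 ← R4 − 1·R1.
R2 ← R2 / (-18/5).
R1 ← R1 − 2/5·R2.
R3 ← R3 − 7·R2.
R4 ← R4 − 18/5·R2.
R3 ← R3 / (-35/18).
R1 ← R1 + 1/9·R3.
R2 ← R2 − 5/18·R3.
R4 reduces to 0 = 0, so the extra equation is consistent.
Reading off the reduced rows gives u = -1, v = -2, w = -1.

u = -1, v = -2, w = -1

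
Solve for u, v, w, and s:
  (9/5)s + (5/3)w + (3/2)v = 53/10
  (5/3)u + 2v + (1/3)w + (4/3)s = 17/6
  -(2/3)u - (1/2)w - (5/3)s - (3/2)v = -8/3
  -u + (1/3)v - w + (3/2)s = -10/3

Row-reduce the augmented matrix:
Swap R1 and R2.
R1 ← R1 / (5/3).
R3 ← R3 + 2/3·R1.
R4 ← R4 + 1·R1.
R2 ← R2 / (3/2).
R1 ← R1 − 6/5·R2.
R3 ← R3 + 7/10·R2.
R4 ← R4 − 23/15·R2.
R3 ← R3 / (37/90).
R1 ← R1 + 17/15·R3.
R2 ← R2 − 10/9·R3.
R4 ← R4 + 338/135·R3.
R4 ← R4 / (-4417/3330).
R1 ← R1 + 268/185·R4.
R2 ← R2 − 1106/555·R4.
R3 ← R3 + 132/185·R4.
Reading off the reduced rows gives u = 3/2, v = -1, w = 3, s = 1.

u = 3/2, v = -1, w = 3, s = 1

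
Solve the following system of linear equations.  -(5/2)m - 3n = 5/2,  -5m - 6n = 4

Row-reduce:
R1 ← R1 / (-5/2).
R2 ← R2 + 5·R1.
Row 2 reduces to 0 = -1, a contradiction. The system is inconsistent.

no solution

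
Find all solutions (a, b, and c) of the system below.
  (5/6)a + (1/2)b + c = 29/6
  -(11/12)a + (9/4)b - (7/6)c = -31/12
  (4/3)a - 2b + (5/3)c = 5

infinitely many solutions

Row-reduce:
R1 ← R1 / (5/6).
R2 ← R2 + 11/12·R1.
R3 ← R3 − 4/3·R1.
R2 ← R2 / (14/5).
R1 ← R1 − 3/5·R2.
R3 ← R3 + 14/5·R2.
Rank is 2 with 3 unknowns, leaving c free.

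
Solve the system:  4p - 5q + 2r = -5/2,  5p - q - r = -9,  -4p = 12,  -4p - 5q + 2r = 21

no solution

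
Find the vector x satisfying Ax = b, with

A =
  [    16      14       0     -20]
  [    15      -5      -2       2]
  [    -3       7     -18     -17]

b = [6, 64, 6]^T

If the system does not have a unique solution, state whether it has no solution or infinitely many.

infinitely many solutions

Row-reduce:
R1 ← R1 / (16).
R2 ← R2 − 15·R1.
R3 ← R3 + 3·R1.
R2 ← R2 / (-145/8).
R1 ← R1 − 7/8·R2.
R3 ← R3 − 77/8·R2.
R3 ← R3 / (-2764/145).
R1 ← R1 + 14/145·R3.
R2 ← R2 − 16/145·R3.
Rank is 3 with 4 unknowns, leaving x_4 free.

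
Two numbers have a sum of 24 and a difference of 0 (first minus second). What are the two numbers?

first number: 12, second number: 12

Let x = first number, y = second number.
  x + y = 24
  x - y = 0
Row-reduce the augmented matrix:
R2 ← R2 − 1·R1.
R2 ← R2 / (-2).
R1 ← R1 − 1·R2.
Reading off the reduced rows gives x = 12, y = 12.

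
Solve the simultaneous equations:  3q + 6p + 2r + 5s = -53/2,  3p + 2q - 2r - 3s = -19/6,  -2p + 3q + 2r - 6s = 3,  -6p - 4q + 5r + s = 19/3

p = -3, q = -1/3, r = -5/2, s = -1/2

Row-reduce the augmented matrix:
R1 ← R1 / (6).
R2 ← R2 − 3·R1.
R3 ← R3 + 2·R1.
R4 ← R4 + 6·R1.
R2 ← R2 / (1/2).
R1 ← R1 − 1/2·R2.
R3 ← R3 − 4·R2.
R4 ← R4 + 1·R2.
R3 ← R3 / (80/3).
R1 ← R1 − 10/3·R3.
R2 ← R2 + 6·R3.
R4 ← R4 − 1·R3.
R4 ← R4 / (-519/80).
R1 ← R1 − 11/8·R4.
R2 ← R2 + 83/40·R4.
R3 ← R3 − 119/80·R4.
Reading off the reduced rows gives p = -3, q = -1/3, r = -5/2, s = -1/2.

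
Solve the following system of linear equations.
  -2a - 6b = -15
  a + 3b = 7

no solution

Row-reduce:
R1 ← R1 / (-2).
R2 ← R2 − 1·R1.
Row 2 reduces to 0 = -1/2, a contradiction. The system is inconsistent.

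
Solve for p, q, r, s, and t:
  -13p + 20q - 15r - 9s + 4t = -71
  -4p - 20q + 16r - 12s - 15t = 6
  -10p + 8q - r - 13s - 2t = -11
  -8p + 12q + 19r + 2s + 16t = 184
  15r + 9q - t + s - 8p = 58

Row-reduce the augmented matrix:
R1 ← R1 / (-13).
R2 ← R2 + 4·R1.
R3 ← R3 + 10·R1.
R4 ← R4 + 8·R1.
R5 ← R5 + 8·R1.
R2 ← R2 / (-340/13).
R1 ← R1 + 20/13·R2.
R3 ← R3 + 96/13·R2.
R4 ← R4 + 4/13·R2.
R5 ← R5 + 43/13·R2.
R3 ← R3 / (401/85).
R1 ← R1 + 1/17·R3.
R2 ← R2 + 67/85·R3.
R4 ← R4 − 2379/85·R3.
R5 ← R5 − 1838/85·R3.
R4 ← R4 / (11323/401).
R1 ← R1 − 478/401·R4.
R2 ← R2 + 91/401·R4.
R3 ← R3 + 295/401·R4.
R5 ← R5 − 9469/401·R4.
R5 ← R5 / (-592277/45292).
R1 ← R1 + 707/11323·R5.
R2 ← R2 − 2341/3484·R5.
R3 ← R3 − 3729/11323·R5.
R4 ← R4 − 6681/11323·R5.
Reading off the reduced rows gives p = 4, q = 1, r = 6, s = -3, t = 6.

p = 4, q = 1, r = 6, s = -3, t = 6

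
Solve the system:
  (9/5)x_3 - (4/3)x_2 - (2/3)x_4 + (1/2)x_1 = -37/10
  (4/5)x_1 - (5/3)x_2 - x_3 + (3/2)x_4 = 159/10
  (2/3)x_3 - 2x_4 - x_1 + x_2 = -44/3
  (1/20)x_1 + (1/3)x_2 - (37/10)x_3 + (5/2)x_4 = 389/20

no solution

Row-reduce:
R1 ← R1 / (1/2).
R2 ← R2 − 4/5·R1.
R3 ← R3 + 1·R1.
R4 ← R4 − 1/20·R1.
R2 ← R2 / (7/15).
R1 ← R1 + 8/3·R2.
R3 ← R3 + 5/3·R2.
R4 ← R4 − 7/15·R2.
R3 ← R3 / (-1007/105).
R1 ← R1 + 130/7·R3.
R2 ← R2 + 291/35·R3.
Row 4 reduces to 0 = -2, a contradiction. The system is inconsistent.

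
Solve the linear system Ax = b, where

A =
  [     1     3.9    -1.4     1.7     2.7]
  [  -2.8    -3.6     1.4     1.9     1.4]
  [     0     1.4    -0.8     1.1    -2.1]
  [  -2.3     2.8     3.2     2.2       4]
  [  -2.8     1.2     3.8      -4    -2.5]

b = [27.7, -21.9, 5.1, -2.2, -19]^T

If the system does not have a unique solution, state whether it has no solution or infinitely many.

x_1 = 0, x_2 = 4, x_3 = -6, x_4 = -1, x_5 = 2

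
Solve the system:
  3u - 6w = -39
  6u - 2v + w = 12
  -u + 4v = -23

Row-reduce the augmented matrix:
R1 ← R1 / (3).
R2 ← R2 − 6·R1.
R3 ← R3 + 1·R1.
R2 ← R2 / (-2).
R3 ← R3 − 4·R2.
R3 ← R3 / (24).
R1 ← R1 + 2·R3.
R2 ← R2 + 13/2·R3.
Reading off the reduced rows gives u = -1, v = -6, w = 6.

u = -1, v = -6, w = 6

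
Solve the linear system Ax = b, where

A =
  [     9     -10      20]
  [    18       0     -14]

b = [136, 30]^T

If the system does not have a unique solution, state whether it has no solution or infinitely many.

Row-reduce:
R1 ← R1 / (9).
R2 ← R2 − 18·R1.
R2 ← R2 / (20).
R1 ← R1 + 10/9·R2.
Rank is 2 with 3 unknowns, leaving x_3 free.

infinitely many solutions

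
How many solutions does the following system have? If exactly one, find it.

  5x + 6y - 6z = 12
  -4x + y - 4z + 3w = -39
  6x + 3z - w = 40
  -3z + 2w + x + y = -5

x = 6, y = -3, z = 0, w = -4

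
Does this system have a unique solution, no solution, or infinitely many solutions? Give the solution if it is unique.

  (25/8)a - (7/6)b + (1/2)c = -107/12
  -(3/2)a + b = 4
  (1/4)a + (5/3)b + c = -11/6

infinitely many solutions

Row-reduce:
R1 ← R1 / (25/8).
R2 ← R2 + 3/2·R1.
R3 ← R3 − 1/4·R1.
R2 ← R2 / (11/25).
R1 ← R1 + 28/75·R2.
R3 ← R3 − 44/25·R2.
Rank is 2 with 3 unknowns, leaving c free.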